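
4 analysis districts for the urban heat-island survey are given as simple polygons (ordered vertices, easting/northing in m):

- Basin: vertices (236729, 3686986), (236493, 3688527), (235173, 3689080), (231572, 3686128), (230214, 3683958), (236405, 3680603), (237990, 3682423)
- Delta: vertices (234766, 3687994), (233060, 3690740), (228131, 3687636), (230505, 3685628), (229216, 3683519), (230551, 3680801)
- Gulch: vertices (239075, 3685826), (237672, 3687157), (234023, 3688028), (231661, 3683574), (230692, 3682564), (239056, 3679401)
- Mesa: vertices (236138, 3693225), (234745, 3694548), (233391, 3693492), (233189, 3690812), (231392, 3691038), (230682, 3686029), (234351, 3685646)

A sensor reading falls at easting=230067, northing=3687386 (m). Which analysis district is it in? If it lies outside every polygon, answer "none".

Delta

Cast a ray rightward from (230067, 3687386). For each polygon, the edges (by vertex number in listed order) whose endpoints lie on opposite sides of northing = 3687386, where each meets that height, and whether that is right or left of the point:
Basin: 1–2 at easting≈236667.7 (right), 3–4 at easting≈233106.6 (right) → 2 crossings.
Delta: 3–4 at easting≈228426.6 (left), 6–1 at easting≈234409.7 (right) → 1 crossing.
Gulch: 2–3 at easting≈236712.6 (right), 3–4 at easting≈233682.5 (right) → 2 crossings.
Mesa: 5–6 at easting≈230874.3 (right), 7–1 at easting≈234761.3 (right) → 2 crossings.
Only Delta has an odd count, so the point is inside Delta.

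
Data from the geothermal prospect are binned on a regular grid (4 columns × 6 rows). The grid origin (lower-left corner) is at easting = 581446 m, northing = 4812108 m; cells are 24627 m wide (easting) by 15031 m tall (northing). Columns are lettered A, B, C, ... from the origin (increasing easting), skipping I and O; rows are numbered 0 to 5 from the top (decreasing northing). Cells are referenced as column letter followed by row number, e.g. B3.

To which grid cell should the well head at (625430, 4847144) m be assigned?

B3

Column index: ⌊(625430 − 581446) / 24627⌋ = ⌊1.786⌋ = 1 → column B
Row offset from origin: ⌊(4847144 − 4812108) / 15031⌋ = ⌊2.331⌋ = 2 → row 3 (counted from top)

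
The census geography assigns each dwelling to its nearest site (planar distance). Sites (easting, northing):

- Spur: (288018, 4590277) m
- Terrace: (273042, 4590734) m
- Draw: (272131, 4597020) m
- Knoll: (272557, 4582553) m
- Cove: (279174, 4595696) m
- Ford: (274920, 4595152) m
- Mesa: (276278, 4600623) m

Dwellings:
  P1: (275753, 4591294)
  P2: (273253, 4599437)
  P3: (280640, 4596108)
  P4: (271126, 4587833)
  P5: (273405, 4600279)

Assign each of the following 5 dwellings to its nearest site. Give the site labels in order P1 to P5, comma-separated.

P1 → Terrace (d²=7663121.00)
P2 → Draw (d²=7100773.00)
P3 → Cove (d²=2318900.00)
P4 → Terrace (d²=12086857.00)
P5 → Mesa (d²=8372465.00)

Terrace, Draw, Cove, Terrace, Mesa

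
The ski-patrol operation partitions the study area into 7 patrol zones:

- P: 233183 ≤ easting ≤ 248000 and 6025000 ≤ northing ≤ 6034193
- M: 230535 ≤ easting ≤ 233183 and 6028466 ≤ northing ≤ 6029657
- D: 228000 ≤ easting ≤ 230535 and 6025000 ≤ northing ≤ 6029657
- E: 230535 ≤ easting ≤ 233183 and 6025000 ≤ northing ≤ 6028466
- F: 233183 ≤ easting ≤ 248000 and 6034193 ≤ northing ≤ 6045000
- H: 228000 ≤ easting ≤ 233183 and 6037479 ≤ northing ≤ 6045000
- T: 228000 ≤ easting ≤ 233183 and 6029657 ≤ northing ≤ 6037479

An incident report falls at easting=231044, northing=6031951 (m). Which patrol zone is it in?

The point has easting = 231044 and northing = 6031951.
Only T satisfies 228000 ≤ easting ≤ 233183 and 6029657 ≤ northing ≤ 6037479.

T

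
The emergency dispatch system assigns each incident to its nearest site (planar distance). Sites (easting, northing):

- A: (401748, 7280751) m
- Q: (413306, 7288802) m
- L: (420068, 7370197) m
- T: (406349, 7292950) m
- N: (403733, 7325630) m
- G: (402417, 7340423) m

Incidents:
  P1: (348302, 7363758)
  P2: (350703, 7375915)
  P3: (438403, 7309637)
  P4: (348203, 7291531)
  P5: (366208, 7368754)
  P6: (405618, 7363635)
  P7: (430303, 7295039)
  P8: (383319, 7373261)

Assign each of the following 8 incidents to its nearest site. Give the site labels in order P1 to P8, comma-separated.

G, G, Q, A, G, L, Q, L

P1 → G (d²=3472955450.00)
P2 → G (d²=3934019860.00)
P3 → Q (d²=1063956634.00)
P4 → A (d²=2983275425.00)
P5 → G (d²=2113737242.00)
P6 → L (d²=251862344.00)
P7 → Q (d²=327798178.00)
P8 → L (d²=1359877097.00)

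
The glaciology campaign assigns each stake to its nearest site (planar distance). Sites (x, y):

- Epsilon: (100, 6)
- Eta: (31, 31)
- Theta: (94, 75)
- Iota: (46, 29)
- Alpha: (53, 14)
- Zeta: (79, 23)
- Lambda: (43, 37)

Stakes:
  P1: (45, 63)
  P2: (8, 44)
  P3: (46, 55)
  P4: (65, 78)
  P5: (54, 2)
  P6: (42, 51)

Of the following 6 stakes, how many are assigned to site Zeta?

P1 → Lambda
P2 → Eta
P3 → Lambda
P4 → Theta
P5 → Alpha
P6 → Lambda
0 of the 6 go to Zeta.

0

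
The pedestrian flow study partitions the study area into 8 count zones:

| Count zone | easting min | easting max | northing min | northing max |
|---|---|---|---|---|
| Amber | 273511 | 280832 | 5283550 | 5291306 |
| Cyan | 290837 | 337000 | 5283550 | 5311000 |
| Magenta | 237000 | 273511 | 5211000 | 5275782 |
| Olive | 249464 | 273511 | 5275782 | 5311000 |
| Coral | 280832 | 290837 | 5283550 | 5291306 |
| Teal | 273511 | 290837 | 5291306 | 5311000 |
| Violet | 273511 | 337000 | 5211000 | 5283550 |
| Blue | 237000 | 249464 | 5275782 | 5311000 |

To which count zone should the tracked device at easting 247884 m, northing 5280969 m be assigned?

The point has easting = 247884 and northing = 5280969.
Only Blue satisfies 237000 ≤ easting ≤ 249464 and 5275782 ≤ northing ≤ 5311000.

Blue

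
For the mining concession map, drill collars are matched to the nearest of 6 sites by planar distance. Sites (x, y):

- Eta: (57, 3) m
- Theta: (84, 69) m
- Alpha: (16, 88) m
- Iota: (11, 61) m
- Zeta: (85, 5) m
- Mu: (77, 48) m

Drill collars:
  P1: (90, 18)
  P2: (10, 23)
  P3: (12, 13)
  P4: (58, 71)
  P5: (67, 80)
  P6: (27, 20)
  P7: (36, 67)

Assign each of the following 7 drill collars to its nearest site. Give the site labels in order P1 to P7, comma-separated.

P1 → Zeta (d²=194.00)
P2 → Iota (d²=1445.00)
P3 → Eta (d²=2125.00)
P4 → Theta (d²=680.00)
P5 → Theta (d²=410.00)
P6 → Eta (d²=1189.00)
P7 → Iota (d²=661.00)

Zeta, Iota, Eta, Theta, Theta, Eta, Iota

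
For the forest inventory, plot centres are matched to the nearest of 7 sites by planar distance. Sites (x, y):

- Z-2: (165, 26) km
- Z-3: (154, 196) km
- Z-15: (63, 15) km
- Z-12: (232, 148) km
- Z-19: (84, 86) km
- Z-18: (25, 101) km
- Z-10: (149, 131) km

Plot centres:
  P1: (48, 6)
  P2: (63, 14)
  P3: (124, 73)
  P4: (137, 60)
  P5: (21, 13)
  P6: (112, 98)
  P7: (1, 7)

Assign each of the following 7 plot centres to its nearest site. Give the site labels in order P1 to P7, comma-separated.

P1 → Z-15 (d²=306.00)
P2 → Z-15 (d²=1.00)
P3 → Z-19 (d²=1769.00)
P4 → Z-2 (d²=1940.00)
P5 → Z-15 (d²=1768.00)
P6 → Z-19 (d²=928.00)
P7 → Z-15 (d²=3908.00)

Z-15, Z-15, Z-19, Z-2, Z-15, Z-19, Z-15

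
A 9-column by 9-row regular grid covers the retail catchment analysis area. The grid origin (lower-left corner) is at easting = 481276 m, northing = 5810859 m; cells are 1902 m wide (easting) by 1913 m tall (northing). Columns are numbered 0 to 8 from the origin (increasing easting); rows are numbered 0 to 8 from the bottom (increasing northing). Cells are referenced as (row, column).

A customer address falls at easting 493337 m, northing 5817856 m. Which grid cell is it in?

(3, 6)

Column index: ⌊(493337 − 481276) / 1902⌋ = ⌊6.341⌋ = 6
Row offset from origin: ⌊(5817856 − 5810859) / 1913⌋ = ⌊3.658⌋ = 3 → row 3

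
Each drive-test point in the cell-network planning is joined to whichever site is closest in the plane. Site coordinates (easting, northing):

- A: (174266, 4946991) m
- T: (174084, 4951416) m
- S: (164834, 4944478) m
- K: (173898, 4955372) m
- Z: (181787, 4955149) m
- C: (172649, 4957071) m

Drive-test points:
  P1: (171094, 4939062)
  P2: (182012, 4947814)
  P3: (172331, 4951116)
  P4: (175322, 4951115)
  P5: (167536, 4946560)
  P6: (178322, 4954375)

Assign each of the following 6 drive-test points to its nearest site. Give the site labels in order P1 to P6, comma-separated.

S, Z, T, T, S, Z

P1 → S (d²=68520656.00)
P2 → Z (d²=53852850.00)
P3 → T (d²=3163009.00)
P4 → T (d²=1623245.00)
P5 → S (d²=11635528.00)
P6 → Z (d²=12605301.00)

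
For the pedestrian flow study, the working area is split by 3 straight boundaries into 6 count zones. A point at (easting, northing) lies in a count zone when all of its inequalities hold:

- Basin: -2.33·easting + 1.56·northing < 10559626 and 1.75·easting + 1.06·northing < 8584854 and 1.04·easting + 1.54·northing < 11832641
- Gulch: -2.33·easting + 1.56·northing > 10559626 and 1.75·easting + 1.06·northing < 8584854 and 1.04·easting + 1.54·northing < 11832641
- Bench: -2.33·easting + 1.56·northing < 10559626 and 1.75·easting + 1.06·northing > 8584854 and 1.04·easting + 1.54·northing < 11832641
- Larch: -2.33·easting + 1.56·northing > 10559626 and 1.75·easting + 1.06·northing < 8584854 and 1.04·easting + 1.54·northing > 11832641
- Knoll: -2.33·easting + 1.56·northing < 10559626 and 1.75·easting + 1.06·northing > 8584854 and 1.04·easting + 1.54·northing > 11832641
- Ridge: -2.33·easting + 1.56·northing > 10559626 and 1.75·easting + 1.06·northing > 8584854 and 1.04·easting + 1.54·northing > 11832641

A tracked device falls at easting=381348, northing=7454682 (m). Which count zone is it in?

-2.33·381348 + 1.56·7454682 = 10740763.080, which is > 10559626
1.75·381348 + 1.06·7454682 = 8569321.920, which is < 8584854
1.04·381348 + 1.54·7454682 = 11876812.200, which is > 11832641
This sign pattern matches Larch.

Larch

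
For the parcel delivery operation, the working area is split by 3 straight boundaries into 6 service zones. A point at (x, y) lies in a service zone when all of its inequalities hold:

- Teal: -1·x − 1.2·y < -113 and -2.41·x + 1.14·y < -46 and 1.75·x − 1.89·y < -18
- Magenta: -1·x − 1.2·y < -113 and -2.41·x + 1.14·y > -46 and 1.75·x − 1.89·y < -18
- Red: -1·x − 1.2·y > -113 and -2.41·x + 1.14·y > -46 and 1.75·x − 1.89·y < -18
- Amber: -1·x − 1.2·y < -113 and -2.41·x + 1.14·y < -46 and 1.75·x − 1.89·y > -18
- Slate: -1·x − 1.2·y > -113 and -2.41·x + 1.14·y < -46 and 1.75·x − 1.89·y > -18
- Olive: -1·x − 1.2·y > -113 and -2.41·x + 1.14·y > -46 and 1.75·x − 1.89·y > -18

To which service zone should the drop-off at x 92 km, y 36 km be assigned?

Amber

-1·92 − 1.2·36 = -135.200, which is < -113
-2.41·92 + 1.14·36 = -180.680, which is < -46
1.75·92 − 1.89·36 = 92.960, which is > -18
This sign pattern matches Amber.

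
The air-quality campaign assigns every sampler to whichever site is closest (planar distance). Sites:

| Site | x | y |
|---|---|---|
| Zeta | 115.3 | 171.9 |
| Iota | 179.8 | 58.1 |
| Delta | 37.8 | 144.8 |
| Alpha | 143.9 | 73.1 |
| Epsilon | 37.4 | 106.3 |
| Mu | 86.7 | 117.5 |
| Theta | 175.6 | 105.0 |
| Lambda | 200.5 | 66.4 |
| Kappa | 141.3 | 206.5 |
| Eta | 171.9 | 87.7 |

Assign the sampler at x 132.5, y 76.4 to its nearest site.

Alpha

Squared distances to each site:
Zeta: 9416.090; Iota: 2572.180; Delta: 13646.650; Alpha: 140.850; Epsilon: 9938.020; Mu: 3786.850; Theta: 2675.570; Lambda: 4724.000; Kappa: 17003.450; Eta: 1680.050.
Minimum at Alpha.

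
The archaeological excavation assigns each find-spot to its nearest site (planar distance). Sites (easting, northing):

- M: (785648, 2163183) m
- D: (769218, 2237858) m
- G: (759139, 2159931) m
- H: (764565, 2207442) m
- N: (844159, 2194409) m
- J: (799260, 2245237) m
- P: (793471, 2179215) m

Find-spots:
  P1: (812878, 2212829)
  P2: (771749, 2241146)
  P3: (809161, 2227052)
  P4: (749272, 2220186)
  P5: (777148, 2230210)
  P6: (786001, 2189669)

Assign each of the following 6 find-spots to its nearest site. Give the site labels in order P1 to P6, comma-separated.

J, D, J, H, D, P

P1 → J (d²=1235728388.00)
P2 → D (d²=17216905.00)
P3 → J (d²=428724026.00)
P4 → H (d²=396285385.00)
P5 → D (d²=121376804.00)
P6 → P (d²=165087016.00)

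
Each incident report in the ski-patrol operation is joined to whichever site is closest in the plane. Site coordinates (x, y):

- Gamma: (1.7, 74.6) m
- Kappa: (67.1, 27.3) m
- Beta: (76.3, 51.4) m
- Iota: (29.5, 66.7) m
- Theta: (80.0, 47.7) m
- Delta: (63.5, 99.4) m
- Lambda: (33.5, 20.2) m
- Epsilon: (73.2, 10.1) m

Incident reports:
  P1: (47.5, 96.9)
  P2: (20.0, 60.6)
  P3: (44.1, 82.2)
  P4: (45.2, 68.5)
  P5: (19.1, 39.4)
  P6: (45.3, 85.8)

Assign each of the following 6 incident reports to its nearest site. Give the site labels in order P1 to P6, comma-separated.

P1 → Delta (d²=262.25)
P2 → Iota (d²=127.46)
P3 → Iota (d²=453.41)
P4 → Iota (d²=249.73)
P5 → Lambda (d²=576.00)
P6 → Delta (d²=516.20)

Delta, Iota, Iota, Iota, Lambda, Delta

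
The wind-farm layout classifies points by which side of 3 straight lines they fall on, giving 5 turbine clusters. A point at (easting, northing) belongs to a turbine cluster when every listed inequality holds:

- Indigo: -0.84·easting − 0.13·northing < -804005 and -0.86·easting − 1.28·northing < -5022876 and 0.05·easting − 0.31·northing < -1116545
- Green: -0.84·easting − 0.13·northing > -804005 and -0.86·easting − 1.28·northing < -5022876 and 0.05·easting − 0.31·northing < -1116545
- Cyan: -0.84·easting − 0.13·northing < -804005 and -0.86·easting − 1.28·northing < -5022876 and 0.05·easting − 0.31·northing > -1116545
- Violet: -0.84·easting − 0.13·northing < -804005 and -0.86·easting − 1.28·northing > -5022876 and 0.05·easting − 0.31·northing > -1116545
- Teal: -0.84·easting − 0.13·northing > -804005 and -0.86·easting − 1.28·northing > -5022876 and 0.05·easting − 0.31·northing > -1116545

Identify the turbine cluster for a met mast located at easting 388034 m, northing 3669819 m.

Green

-0.84·388034 − 0.13·3669819 = -803025.030, which is > -804005
-0.86·388034 − 1.28·3669819 = -5031077.560, which is < -5022876
0.05·388034 − 0.31·3669819 = -1118242.190, which is < -1116545
This sign pattern matches Green.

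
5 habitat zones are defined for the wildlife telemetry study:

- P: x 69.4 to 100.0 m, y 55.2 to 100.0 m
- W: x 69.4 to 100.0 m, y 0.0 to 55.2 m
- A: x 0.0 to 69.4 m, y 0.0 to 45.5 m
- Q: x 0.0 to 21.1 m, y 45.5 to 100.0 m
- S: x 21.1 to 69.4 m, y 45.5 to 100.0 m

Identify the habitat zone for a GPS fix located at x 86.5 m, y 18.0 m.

W

The point has x = 86.5 and y = 18.0.
Only W satisfies 69.4 ≤ x ≤ 100.0 and 0.0 ≤ y ≤ 55.2.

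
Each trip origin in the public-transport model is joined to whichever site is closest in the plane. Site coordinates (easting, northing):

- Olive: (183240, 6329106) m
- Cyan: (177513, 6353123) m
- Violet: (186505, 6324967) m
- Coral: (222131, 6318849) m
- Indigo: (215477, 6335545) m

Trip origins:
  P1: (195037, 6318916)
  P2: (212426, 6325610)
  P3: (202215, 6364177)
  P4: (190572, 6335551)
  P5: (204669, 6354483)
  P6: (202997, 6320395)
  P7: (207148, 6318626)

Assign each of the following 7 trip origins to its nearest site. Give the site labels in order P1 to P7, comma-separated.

P1 → Violet (d²=109409625.00)
P2 → Indigo (d²=108012826.00)
P3 → Cyan (d²=732379720.00)
P4 → Olive (d²=95296249.00)
P5 → Indigo (d²=475460708.00)
P6 → Violet (d²=292889248.00)
P7 → Coral (d²=224540018.00)

Violet, Indigo, Cyan, Olive, Indigo, Violet, Coral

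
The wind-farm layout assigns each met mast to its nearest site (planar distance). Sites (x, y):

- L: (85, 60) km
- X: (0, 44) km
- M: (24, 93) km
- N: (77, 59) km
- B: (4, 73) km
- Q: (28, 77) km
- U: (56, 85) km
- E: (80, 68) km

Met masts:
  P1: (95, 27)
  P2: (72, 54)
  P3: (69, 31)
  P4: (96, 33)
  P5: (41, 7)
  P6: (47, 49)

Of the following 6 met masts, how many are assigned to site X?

P1 → L
P2 → N
P3 → N
P4 → L
P5 → X
P6 → N
1 of the 6 goes to X.

1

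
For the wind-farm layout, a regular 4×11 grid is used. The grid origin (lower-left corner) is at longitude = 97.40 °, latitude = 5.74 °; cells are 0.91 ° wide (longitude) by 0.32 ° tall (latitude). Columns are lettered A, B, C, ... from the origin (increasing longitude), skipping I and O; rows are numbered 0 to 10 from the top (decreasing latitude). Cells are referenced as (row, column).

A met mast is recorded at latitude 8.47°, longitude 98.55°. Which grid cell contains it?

Column index: ⌊(98.55 − 97.40) / 0.91⌋ = ⌊1.264⌋ = 1 → column B
Row offset from origin: ⌊(8.47 − 5.74) / 0.32⌋ = ⌊8.531⌋ = 8 → row 2 (counted from top)

(2, B)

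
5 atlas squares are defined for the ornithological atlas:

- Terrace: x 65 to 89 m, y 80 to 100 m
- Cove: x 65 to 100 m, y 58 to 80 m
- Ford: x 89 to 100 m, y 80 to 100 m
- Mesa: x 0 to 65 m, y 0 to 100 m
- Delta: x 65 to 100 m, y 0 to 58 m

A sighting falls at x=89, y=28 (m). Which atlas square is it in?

Delta

The point has x = 89 and y = 28.
Only Delta satisfies 65 ≤ x ≤ 100 and 0 ≤ y ≤ 58.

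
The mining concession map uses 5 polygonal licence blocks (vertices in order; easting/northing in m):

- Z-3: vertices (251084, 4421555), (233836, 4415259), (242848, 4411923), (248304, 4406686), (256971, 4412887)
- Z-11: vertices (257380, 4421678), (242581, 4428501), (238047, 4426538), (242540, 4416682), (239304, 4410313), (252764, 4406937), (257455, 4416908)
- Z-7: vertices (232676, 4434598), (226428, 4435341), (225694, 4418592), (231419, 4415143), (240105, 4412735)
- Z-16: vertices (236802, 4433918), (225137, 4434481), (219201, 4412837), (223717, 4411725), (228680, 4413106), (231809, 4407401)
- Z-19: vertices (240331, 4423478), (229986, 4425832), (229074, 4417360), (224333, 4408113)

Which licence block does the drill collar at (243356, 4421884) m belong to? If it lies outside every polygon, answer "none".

Cast a ray rightward from (243356, 4421884). For each polygon, the edges (by vertex number in listed order) whose endpoints lie on opposite sides of northing = 4421884, where each meets that height, and whether that is right or left of the point:
Z-3: no edge straddles that height → 0 crossings.
Z-11: 1–2 at easting≈256933.2 (right), 3–4 at easting≈240168.6 (left) → 1 crossing.
Z-7: 2–3 at easting≈225838.3 (left), 5–1 at easting≈236996.2 (left) → 0 crossings.
Z-16: 2–3 at easting≈221682.2 (left), 6–1 at easting≈234536.1 (left) → 0 crossings.
Z-19: 2–3 at easting≈229561.0 (left), 4–1 at easting≈238671.3 (left) → 0 crossings.
Only Z-11 has an odd count, so the point is inside Z-11.

Z-11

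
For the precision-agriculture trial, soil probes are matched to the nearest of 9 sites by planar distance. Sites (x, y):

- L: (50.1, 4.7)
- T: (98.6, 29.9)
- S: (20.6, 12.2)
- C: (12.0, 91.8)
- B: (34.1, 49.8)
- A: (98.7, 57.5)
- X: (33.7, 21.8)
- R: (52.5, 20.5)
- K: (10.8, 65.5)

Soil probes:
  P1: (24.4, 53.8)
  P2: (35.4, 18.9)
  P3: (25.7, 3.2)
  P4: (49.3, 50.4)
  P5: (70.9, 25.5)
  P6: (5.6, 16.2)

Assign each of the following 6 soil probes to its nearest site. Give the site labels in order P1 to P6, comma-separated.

P1 → B (d²=110.09)
P2 → X (d²=11.30)
P3 → S (d²=107.01)
P4 → B (d²=231.40)
P5 → R (d²=363.56)
P6 → S (d²=241.00)

B, X, S, B, R, S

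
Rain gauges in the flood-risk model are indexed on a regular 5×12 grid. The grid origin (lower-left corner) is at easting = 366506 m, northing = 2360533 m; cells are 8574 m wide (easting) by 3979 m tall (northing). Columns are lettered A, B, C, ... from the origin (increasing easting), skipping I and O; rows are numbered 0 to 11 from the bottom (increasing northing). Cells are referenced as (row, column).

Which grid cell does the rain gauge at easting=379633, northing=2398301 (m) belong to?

(9, B)

Column index: ⌊(379633 − 366506) / 8574⌋ = ⌊1.531⌋ = 1 → column B
Row offset from origin: ⌊(2398301 − 2360533) / 3979⌋ = ⌊9.492⌋ = 9 → row 9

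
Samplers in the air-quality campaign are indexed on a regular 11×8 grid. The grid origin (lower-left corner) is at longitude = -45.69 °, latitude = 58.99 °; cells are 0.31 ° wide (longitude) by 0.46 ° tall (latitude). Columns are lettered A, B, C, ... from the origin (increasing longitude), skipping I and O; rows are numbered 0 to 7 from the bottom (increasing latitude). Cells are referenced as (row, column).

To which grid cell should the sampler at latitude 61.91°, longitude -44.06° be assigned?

Column index: ⌊(-44.06 − -45.69) / 0.31⌋ = ⌊5.258⌋ = 5 → column F
Row offset from origin: ⌊(61.91 − 58.99) / 0.46⌋ = ⌊6.348⌋ = 6 → row 6

(6, F)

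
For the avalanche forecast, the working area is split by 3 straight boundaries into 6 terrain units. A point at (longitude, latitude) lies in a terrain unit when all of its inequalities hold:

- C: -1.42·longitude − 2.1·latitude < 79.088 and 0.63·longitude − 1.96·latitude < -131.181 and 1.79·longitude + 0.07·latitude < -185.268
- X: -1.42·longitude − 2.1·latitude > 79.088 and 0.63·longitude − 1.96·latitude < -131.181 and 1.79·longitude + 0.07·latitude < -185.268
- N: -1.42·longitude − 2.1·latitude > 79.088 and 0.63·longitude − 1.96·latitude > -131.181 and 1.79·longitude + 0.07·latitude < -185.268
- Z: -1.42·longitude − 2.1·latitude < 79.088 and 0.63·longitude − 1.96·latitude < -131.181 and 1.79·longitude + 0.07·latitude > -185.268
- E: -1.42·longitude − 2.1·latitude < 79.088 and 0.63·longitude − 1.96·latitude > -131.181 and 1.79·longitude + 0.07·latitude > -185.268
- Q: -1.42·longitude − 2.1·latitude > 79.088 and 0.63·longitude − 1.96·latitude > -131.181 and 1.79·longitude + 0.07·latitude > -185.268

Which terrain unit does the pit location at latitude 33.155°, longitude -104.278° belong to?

-1.42·-104.278 − 2.1·33.155 = 78.449, which is < 79.088
0.63·-104.278 − 1.96·33.155 = -130.679, which is > -131.181
1.79·-104.278 + 0.07·33.155 = -184.337, which is > -185.268
This sign pattern matches E.

E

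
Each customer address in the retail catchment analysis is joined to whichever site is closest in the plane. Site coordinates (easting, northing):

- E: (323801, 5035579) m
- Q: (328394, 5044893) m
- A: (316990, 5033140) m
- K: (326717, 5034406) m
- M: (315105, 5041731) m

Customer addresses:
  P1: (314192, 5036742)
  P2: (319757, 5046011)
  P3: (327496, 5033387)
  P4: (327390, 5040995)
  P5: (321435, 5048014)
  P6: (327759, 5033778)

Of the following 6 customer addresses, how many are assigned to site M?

1

P1 → A
P2 → M
P3 → K
P4 → Q
P5 → Q
P6 → K
1 of the 6 goes to M.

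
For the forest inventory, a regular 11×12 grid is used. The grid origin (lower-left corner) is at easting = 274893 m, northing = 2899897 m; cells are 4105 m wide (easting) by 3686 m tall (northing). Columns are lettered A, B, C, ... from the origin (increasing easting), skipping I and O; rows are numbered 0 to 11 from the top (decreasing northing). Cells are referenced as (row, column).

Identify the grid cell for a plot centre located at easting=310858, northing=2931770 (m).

Column index: ⌊(310858 − 274893) / 4105⌋ = ⌊8.761⌋ = 8 → column J
Row offset from origin: ⌊(2931770 − 2899897) / 3686⌋ = ⌊8.647⌋ = 8 → row 3 (counted from top)

(3, J)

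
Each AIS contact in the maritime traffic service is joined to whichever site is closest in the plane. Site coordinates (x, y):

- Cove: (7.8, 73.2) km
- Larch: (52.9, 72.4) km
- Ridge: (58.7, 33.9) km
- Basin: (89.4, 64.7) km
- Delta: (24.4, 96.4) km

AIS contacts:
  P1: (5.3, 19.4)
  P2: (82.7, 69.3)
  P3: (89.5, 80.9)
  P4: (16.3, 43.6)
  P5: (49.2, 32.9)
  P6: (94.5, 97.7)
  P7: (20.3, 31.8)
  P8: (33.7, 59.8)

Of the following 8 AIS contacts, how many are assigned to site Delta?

0

P1 → Cove
P2 → Basin
P3 → Basin
P4 → Cove
P5 → Ridge
P6 → Basin
P7 → Ridge
P8 → Larch
0 of the 8 go to Delta.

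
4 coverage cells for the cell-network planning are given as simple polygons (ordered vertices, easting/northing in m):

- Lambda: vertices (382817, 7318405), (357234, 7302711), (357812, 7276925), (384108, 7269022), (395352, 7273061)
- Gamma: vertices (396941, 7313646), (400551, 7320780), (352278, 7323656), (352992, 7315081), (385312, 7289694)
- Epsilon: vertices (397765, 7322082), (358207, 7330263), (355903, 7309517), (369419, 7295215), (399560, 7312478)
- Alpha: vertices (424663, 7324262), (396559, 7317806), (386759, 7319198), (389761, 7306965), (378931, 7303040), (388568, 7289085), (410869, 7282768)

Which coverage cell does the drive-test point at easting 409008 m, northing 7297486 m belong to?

Alpha

Cast a ray rightward from (409008, 7297486). For each polygon, the edges (by vertex number in listed order) whose endpoints lie on opposite sides of northing = 7297486, where each meets that height, and whether that is right or left of the point:
Lambda: 2–3 at easting≈357351.1 (left), 5–1 at easting≈388599.9 (left) → 0 crossings.
Gamma: 4–5 at easting≈375392.1 (left), 5–1 at easting≈389095.1 (left) → 0 crossings.
Epsilon: 3–4 at easting≈367272.8 (left), 4–5 at easting≈373384.1 (left) → 0 crossings.
Alpha: 5–6 at easting≈382766.5 (left), 7–1 at easting≈415761.8 (right) → 1 crossing.
Only Alpha has an odd count, so the point is inside Alpha.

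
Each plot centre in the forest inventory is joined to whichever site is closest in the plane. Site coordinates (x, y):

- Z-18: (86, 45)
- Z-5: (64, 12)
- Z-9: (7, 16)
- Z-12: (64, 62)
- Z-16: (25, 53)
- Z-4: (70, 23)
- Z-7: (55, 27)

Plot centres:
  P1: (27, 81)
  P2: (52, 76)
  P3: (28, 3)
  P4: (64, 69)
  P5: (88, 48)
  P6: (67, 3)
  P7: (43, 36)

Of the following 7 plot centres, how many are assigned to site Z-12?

P1 → Z-16
P2 → Z-12
P3 → Z-9
P4 → Z-12
P5 → Z-18
P6 → Z-5
P7 → Z-7
2 of the 7 go to Z-12.

2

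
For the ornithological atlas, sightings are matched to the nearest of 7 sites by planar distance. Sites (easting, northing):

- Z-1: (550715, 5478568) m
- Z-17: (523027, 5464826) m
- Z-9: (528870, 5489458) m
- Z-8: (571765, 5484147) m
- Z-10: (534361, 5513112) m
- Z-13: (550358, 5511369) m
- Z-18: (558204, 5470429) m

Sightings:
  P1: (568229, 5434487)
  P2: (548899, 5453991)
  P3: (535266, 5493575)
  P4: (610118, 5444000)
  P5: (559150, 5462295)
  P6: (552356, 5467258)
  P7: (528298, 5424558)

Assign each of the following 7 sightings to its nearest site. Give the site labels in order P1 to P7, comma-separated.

Z-18, Z-18, Z-9, Z-8, Z-18, Z-18, Z-17

P1 → Z-18 (d²=1392327989.00)
P2 → Z-18 (d²=356790869.00)
P3 → Z-9 (d²=57858505.00)
P4 → Z-8 (d²=3082734218.00)
P5 → Z-18 (d²=67056872.00)
P6 → Z-18 (d²=44254345.00)
P7 → Z-17 (d²=1649295265.00)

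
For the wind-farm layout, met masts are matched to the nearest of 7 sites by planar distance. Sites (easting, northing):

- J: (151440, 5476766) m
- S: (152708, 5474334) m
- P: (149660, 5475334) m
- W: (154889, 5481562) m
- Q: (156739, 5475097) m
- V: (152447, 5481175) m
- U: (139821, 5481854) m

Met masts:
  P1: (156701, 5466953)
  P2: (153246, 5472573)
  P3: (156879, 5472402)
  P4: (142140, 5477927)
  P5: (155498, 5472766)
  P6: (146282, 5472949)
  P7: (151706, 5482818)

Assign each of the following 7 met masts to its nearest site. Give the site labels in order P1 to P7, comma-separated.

Q, S, Q, U, Q, P, V

P1 → Q (d²=66326180.00)
P2 → S (d²=3390565.00)
P3 → Q (d²=7282625.00)
P4 → U (d²=20799090.00)
P5 → Q (d²=6973642.00)
P6 → P (d²=17099109.00)
P7 → V (d²=3248530.00)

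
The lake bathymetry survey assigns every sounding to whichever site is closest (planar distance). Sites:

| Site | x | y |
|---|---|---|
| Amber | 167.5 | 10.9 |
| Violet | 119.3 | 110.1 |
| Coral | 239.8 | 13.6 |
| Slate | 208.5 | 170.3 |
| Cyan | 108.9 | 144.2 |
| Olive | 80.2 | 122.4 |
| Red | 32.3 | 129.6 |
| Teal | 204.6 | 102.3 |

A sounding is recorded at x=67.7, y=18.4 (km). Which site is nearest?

Squared distances to each site:
Amber: 10016.290; Violet: 11071.450; Coral: 29641.450; Slate: 42898.250; Cyan: 17523.080; Olive: 10972.250; Red: 13618.600; Teal: 25780.820.
Minimum at Amber.

Amber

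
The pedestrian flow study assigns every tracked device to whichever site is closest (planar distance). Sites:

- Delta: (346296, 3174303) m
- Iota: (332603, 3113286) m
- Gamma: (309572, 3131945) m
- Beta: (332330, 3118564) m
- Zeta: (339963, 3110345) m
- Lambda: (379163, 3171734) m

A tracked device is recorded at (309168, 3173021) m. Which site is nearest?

Squared distances to each site:
Delta: 1380131908.000; Iota: 4117469450.000; Gamma: 1687400992.000; Beta: 3502043093.000; Zeta: 4876613001.000; Lambda: 4900956394.000.
Minimum at Delta.

Delta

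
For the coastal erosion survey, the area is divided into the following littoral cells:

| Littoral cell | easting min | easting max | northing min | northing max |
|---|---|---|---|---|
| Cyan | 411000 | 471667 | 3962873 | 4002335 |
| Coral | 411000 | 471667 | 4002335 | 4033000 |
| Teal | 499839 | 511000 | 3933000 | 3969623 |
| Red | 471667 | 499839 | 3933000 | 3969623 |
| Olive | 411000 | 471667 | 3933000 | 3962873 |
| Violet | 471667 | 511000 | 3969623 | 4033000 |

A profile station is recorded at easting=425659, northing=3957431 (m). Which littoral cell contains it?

Olive

The point has easting = 425659 and northing = 3957431.
Only Olive satisfies 411000 ≤ easting ≤ 471667 and 3933000 ≤ northing ≤ 3962873.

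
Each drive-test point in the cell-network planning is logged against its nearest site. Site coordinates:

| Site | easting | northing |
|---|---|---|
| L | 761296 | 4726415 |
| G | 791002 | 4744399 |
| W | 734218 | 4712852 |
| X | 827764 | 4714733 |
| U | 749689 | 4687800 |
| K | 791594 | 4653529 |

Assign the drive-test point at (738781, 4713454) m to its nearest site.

Squared distances to each site:
L: 674912746.000; G: 3684625866.000; W: 21183373.000; X: 7919610130.000; U: 777112180.000; K: 6380218594.000.
Minimum at W.

W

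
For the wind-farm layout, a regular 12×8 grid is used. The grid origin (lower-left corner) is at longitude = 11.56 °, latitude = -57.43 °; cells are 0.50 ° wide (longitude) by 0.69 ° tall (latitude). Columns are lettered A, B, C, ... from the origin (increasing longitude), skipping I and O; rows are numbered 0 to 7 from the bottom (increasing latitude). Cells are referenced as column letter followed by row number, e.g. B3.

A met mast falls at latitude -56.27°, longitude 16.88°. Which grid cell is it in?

Column index: ⌊(16.88 − 11.56) / 0.50⌋ = ⌊10.640⌋ = 10 → column L
Row offset from origin: ⌊(-56.27 − -57.43) / 0.69⌋ = ⌊1.681⌋ = 1 → row 1

L1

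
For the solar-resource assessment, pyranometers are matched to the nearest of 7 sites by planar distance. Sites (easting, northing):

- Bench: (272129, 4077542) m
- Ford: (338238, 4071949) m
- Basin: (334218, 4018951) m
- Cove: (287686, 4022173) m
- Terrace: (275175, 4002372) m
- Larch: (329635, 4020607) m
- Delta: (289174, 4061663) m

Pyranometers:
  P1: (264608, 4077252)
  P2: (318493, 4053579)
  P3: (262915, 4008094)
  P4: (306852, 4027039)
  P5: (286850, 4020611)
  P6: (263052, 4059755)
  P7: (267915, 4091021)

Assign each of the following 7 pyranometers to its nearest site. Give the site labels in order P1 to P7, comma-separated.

P1 → Bench (d²=56649541.00)
P2 → Ford (d²=727321925.00)
P3 → Terrace (d²=183048884.00)
P4 → Cove (d²=391013512.00)
P5 → Cove (d²=3138740.00)
P6 → Bench (d²=398769298.00)
P7 → Bench (d²=199441237.00)

Bench, Ford, Terrace, Cove, Cove, Bench, Bench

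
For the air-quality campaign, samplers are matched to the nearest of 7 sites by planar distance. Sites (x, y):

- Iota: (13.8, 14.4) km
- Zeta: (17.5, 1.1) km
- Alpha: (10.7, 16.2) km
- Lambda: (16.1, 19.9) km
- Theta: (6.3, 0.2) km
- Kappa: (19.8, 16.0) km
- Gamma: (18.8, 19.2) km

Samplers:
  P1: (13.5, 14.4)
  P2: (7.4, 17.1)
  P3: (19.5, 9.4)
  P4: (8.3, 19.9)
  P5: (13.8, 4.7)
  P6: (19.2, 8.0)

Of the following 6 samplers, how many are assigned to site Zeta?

2

P1 → Iota
P2 → Alpha
P3 → Kappa
P4 → Alpha
P5 → Zeta
P6 → Zeta
2 of the 6 go to Zeta.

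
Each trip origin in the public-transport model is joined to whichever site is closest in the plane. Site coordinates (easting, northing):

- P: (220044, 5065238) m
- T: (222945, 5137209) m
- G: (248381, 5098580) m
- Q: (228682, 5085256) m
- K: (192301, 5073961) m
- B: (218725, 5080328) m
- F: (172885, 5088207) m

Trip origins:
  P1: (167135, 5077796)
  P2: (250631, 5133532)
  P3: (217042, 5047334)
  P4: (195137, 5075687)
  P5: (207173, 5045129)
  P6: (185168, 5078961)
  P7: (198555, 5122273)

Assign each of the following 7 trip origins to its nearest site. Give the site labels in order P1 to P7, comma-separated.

P1 → F (d²=141451421.00)
P2 → T (d²=780034925.00)
P3 → P (d²=329565220.00)
P4 → K (d²=11021972.00)
P5 → P (d²=570034522.00)
P6 → K (d²=75879689.00)
P7 → T (d²=817956196.00)

F, T, P, K, P, K, T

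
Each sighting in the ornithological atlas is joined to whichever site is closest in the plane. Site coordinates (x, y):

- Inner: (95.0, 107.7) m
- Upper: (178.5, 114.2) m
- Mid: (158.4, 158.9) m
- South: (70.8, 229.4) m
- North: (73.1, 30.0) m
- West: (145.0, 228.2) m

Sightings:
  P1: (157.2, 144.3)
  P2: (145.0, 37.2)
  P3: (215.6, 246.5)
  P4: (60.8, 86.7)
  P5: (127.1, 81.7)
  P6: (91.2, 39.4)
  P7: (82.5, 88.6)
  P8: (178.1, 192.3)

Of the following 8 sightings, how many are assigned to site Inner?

3

P1 → Mid
P2 → North
P3 → West
P4 → Inner
P5 → Inner
P6 → North
P7 → Inner
P8 → Mid
3 of the 8 go to Inner.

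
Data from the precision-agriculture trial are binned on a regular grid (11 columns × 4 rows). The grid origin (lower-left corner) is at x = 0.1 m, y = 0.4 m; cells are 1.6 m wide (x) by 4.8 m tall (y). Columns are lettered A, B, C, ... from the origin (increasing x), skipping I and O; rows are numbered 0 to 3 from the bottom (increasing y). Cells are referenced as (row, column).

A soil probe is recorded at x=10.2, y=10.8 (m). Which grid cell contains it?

(2, G)

Column index: ⌊(10.2 − 0.1) / 1.6⌋ = ⌊6.312⌋ = 6 → column G
Row offset from origin: ⌊(10.8 − 0.4) / 4.8⌋ = ⌊2.167⌋ = 2 → row 2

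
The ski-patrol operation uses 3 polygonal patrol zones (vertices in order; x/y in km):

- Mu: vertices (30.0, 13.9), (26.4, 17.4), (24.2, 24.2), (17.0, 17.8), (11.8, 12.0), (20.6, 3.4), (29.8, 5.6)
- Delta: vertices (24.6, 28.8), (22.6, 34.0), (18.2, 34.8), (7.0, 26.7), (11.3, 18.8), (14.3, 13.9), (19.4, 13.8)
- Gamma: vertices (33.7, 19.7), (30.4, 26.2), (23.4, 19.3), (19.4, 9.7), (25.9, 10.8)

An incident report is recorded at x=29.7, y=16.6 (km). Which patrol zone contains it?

Cast a ray rightward from (29.7, 16.6). For each polygon, the edges (by vertex number in listed order) whose endpoints lie on opposite sides of y = 16.6, where each meets that height, and whether that is right or left of the point:
Mu: 1–2 at x≈27.22 (left), 4–5 at x≈15.92 (left) → 0 crossings.
Delta: 5–6 at x≈12.65 (left), 7–1 at x≈20.37 (left) → 0 crossings.
Gamma: 3–4 at x≈22.27 (left), 5–1 at x≈30.98 (right) → 1 crossing.
Only Gamma has an odd count, so the point is inside Gamma.

Gamma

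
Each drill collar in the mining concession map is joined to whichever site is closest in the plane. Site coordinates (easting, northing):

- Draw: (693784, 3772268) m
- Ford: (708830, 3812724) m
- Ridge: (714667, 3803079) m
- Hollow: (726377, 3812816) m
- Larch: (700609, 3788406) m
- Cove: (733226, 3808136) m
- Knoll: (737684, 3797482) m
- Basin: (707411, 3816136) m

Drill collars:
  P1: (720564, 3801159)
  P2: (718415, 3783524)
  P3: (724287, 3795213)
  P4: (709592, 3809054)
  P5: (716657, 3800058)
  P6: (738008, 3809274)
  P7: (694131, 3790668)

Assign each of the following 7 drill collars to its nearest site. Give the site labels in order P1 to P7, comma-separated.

Ridge, Larch, Ridge, Ford, Ridge, Cove, Larch

P1 → Ridge (d²=38461009.00)
P2 → Larch (d²=340887560.00)
P3 → Ridge (d²=154418356.00)
P4 → Ford (d²=14049544.00)
P5 → Ridge (d²=13086541.00)
P6 → Cove (d²=24162568.00)
P7 → Larch (d²=47081128.00)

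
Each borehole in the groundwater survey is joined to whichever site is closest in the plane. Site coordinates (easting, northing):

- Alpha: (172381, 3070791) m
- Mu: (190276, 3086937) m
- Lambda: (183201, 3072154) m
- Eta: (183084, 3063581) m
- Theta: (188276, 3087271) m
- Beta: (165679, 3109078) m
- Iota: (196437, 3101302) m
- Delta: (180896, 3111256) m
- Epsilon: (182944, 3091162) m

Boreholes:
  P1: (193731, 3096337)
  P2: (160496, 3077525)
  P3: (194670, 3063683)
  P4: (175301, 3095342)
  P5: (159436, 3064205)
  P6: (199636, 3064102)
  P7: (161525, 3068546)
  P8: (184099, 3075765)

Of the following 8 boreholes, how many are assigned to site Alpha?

3

P1 → Iota
P2 → Alpha
P3 → Eta
P4 → Epsilon
P5 → Alpha
P6 → Eta
P7 → Alpha
P8 → Lambda
3 of the 8 go to Alpha.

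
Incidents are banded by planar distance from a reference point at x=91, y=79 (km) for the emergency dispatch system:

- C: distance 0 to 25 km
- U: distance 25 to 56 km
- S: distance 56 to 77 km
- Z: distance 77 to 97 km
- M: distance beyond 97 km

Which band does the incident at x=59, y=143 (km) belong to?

Distance = √((59−91)² + (143−79)²) = √(1024.000 + 4096.000) = 71.554 km.
56 ≤ 71.554 < 77 → S.

S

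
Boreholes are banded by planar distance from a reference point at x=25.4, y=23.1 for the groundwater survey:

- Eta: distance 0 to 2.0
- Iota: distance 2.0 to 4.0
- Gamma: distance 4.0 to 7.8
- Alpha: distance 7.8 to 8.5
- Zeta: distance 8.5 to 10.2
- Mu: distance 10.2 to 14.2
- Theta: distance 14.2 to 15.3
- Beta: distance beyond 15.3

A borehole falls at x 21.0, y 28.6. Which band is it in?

Distance = √((21.0−25.4)² + (28.6−23.1)²) = √(19.360 + 30.250) = 7.043.
4.0 ≤ 7.043 < 7.8 → Gamma.

Gamma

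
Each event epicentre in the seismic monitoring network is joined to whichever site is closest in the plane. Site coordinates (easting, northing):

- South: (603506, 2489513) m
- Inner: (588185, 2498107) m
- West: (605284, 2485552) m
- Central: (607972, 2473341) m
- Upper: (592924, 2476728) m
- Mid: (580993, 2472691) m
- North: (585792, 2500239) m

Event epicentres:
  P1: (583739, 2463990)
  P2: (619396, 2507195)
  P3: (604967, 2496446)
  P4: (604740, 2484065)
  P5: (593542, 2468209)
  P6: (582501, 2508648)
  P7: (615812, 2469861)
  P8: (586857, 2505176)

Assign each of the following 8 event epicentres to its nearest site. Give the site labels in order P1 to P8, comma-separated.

P1 → Mid (d²=83247917.00)
P2 → South (d²=565145224.00)
P3 → South (d²=50201010.00)
P4 → West (d²=2507105.00)
P5 → Upper (d²=72955285.00)
P6 → North (d²=81541962.00)
P7 → Central (d²=73576000.00)
P8 → North (d²=25508194.00)

Mid, South, South, West, Upper, North, Central, North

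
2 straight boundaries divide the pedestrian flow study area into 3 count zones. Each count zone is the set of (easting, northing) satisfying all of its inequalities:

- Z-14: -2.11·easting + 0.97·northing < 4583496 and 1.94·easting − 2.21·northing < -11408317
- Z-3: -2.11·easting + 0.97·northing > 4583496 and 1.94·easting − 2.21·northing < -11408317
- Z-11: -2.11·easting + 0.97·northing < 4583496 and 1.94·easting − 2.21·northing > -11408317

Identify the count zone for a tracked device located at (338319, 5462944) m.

Z-3

-2.11·338319 + 0.97·5462944 = 4585202.590, which is > 4583496
1.94·338319 − 2.21·5462944 = -11416767.380, which is < -11408317
This sign pattern matches Z-3.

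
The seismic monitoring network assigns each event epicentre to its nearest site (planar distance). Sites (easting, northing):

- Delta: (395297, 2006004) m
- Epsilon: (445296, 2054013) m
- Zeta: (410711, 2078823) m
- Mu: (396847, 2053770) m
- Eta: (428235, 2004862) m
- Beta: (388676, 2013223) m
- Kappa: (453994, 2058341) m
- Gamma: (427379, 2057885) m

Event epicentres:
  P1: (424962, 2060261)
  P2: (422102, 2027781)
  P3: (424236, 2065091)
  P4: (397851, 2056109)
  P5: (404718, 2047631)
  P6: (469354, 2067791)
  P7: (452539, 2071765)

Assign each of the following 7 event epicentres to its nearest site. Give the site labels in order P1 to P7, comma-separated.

P1 → Gamma (d²=11487265.00)
P2 → Eta (d²=562894250.00)
P3 → Gamma (d²=61804885.00)
P4 → Mu (d²=6478937.00)
P5 → Mu (d²=99639962.00)
P6 → Kappa (d²=325232100.00)
P7 → Kappa (d²=182320801.00)

Gamma, Eta, Gamma, Mu, Mu, Kappa, Kappa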